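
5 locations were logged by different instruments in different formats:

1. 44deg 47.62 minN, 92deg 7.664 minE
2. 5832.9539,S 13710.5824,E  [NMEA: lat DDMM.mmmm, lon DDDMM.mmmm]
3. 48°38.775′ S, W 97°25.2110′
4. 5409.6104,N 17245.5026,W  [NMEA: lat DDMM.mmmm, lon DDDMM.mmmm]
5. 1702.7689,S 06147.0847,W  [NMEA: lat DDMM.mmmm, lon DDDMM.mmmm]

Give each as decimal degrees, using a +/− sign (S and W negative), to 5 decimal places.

1. 44.79367, 92.12773
2. -58.54923, 137.17637
3. -48.64625, -97.42018
4. 54.16017, -172.75838
5. -17.04615, -61.78475

Point 1:
  Latitude: 47.62′ = 0.793667°; total 44.793667
  N ⇒ keep positive
  λ: 92 + 7.664/60 = 92.127733
  E → positive
Point 2:
  Lat: split at 2 digits → 58° and 32.9539′; 58 + 32.9539/60 = 58.549232
  hemisphere S, so the sign is −
  Lon: split at 3 digits → 137° and 10.5824′; 137 + 10.5824/60 = 137.176373
  E → positive
Point 3:
  φ: 38.775′ = 0.646250°; total 48.646250
  hemisphere S, so the sign is −
  Longitude: 97 + 25.211/60 = 97.420183
  W → negative
Point 4:
  Lat: split at 2 digits → 54° and 9.6104′; 54 + 9.6104/60 = 54.160173
  N ⇒ keep positive
  Lon: degrees = first 3 digits = 172, minutes = 45.5026; 172 + 45.5026/60 = 172.758377
  W → negative
Point 5:
  φ: split at 2 digits → 17° and 2.7689′; 17 + 2.7689/60 = 17.046148
  hemisphere S, so the sign is −
  Longitude: degrees = first 3 digits = 61, minutes = 47.0847; 61 + 47.0847/60 = 61.784745
  W → negative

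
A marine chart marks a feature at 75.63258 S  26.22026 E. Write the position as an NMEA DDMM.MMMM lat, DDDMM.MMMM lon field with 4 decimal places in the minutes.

Latitude: 75° + 0.632580 × 60 = 75° 37.954800′
λ: 26° + 0.220260 × 60 = 26° 13.215600′

7537.9548,S / 02613.2156,E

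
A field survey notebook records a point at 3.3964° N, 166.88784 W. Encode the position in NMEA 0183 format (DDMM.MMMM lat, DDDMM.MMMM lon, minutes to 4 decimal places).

Latitude: fractional part 0.396400 → 23.784000 minutes
λ: minutes = (166.887840 − 166) × 60 = 53.270400

0323.7840,N / 16653.2704,W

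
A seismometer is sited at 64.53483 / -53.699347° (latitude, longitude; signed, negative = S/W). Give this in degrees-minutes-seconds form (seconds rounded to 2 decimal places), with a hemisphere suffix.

φ: 0.534830 × 60 = 32.08980′ → 32′, remainder × 60 = 5.3880″
Longitude is negative → W; |value| = 53.699347
λ: 0.699347 × 60 = 41.96082′ → 41′, remainder × 60 = 57.6492″

64°32′5.39″ N, 53°41′57.65″ W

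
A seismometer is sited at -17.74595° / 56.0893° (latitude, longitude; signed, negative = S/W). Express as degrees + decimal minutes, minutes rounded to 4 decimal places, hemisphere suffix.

17° 44.7570′ S, 56° 5.3580′ E

Latitude is negative → S; |value| = 17.745950
Latitude: minutes = (17.745950 − 17) × 60 = 44.757000
Longitude: minutes = (56.089300 − 56) × 60 = 5.358000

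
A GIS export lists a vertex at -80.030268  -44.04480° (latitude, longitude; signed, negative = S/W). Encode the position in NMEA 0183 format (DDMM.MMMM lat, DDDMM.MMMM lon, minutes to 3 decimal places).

Latitude is negative → S; |value| = 80.030268
φ: 80° + 0.030268 × 60 = 80° 1.81608′
Longitude is negative → W; |value| = 44.044800
Longitude: fractional part 0.044800 → 2.68800 minutes

8001.816,S / 04402.688,W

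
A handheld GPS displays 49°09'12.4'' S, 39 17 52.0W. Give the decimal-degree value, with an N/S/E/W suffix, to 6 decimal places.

49.153444° S, 39.297778° W

Lat: 49° + 9/60 + 12.4/3600 = 49 + 0.150000 + 0.003444 = 49.1534444
Longitude: 17′ + 52″ = 17.86667′; 39 + 17.86667/60 = 39.2977778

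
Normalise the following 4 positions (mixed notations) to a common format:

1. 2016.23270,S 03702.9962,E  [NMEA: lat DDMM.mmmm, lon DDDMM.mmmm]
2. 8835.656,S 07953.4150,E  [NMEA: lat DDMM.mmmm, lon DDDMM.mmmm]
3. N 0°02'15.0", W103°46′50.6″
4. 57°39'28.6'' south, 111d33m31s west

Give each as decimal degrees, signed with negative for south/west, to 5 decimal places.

1. -20.27055, 37.04994
2. -88.59427, 79.89025
3. 0.03750, -103.78072
4. -57.65794, -111.55861

Point 1:
  Lat: degrees = first 2 digits = 20, minutes = 16.2327; 20 + 16.2327/60 = 20.270545
  hemisphere S, so the sign is −
  λ: degrees = first 3 digits = 37, minutes = 2.9962; 37 + 2.9962/60 = 37.049937
  E → positive
Point 2:
  φ: split at 2 digits → 88° and 35.656′; 88 + 35.656/60 = 88.594267
  S ⇒ negate
  Longitude: split at 3 digits → 079° and 53.415′; 79 + 53.415/60 = 79.890250
  E → positive
Point 3:
  Lat: 0° + 2/60 + 15/3600 = 0 + 0.033333 + 0.004167 = 0.037500
  N ⇒ keep positive
  λ: 103° + 46/60 + 50.6/3600 = 103 + 0.766667 + 0.014056 = 103.780722
  W → negative
Point 4:
  Latitude: 57 + 39/60 + 28.6/3600 = 57.657944
  S ⇒ negate
  Lon: 111° + 33/60 + 31/3600 = 111 + 0.550000 + 0.008611 = 111.558611
  W ⇒ negate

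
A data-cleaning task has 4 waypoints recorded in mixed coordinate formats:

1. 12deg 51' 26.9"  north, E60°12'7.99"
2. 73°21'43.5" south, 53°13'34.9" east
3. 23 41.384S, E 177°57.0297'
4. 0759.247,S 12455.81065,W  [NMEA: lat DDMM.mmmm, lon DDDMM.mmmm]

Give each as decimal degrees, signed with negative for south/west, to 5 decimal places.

1. 12.85747, 60.20222
2. -73.36208, 53.22636
3. -23.68973, 177.95050
4. -7.98745, -124.93018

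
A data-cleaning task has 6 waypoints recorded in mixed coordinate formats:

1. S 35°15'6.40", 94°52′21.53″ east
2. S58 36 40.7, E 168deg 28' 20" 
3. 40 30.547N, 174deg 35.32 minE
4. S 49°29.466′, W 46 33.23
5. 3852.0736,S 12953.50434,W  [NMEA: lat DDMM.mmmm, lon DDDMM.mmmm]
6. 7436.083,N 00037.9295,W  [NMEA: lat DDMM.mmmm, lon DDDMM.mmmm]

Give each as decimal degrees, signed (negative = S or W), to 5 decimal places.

1. -35.25178, 94.87265
2. -58.61131, 168.47222
3. 40.50912, 174.58867
4. -49.49110, -46.55383
5. -38.86789, -129.89174
6. 74.60138, -0.63216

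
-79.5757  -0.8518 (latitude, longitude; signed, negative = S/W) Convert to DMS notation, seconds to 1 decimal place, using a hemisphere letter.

79°34′32.5″ S, 0°51′6.5″ W

Latitude is negative → S; |value| = 79.575700
φ: whole degrees 79; 34.54200′ → 34′ and 32.520″
Longitude is negative → W; |value| = 0.851800
Longitude: whole degrees 0; 51.10800′ → 51′ and 6.480″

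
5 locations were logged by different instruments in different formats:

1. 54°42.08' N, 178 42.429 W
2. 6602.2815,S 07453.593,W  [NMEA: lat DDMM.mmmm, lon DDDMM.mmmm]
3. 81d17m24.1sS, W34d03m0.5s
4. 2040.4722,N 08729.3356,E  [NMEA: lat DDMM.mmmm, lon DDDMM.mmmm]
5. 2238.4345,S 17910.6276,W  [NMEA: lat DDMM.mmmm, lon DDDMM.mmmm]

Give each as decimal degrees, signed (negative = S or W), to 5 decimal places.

Point 1:
  Latitude: 54 + 42.08/60 = 54.701333
  N → positive
  Longitude: 178 + 42.429/60 = 178.707150
  W → negative
Point 2:
  φ: degrees = first 2 digits = 66, minutes = 2.2815; 66 + 2.2815/60 = 66.038025
  hemisphere S, so the sign is −
  Longitude: split at 3 digits → 074° and 53.593′; 74 + 53.593/60 = 74.893217
  W ⇒ negate
Point 3:
  φ: 17′ + 24.1″ = 17.40167′; 81 + 17.40167/60 = 81.290028
  hemisphere S, so the sign is −
  Longitude: 34° + 3/60 + 0.5/3600 = 34 + 0.050000 + 0.000139 = 34.050139
  hemisphere W, so the sign is −
Point 4:
  Lat: degrees = first 2 digits = 20, minutes = 40.4722; 20 + 40.4722/60 = 20.674537
  N → positive
  Lon: degrees = first 3 digits = 87, minutes = 29.3356; 87 + 29.3356/60 = 87.488927
  E ⇒ keep positive
Point 5:
  Lat: split at 2 digits → 22° and 38.4345′; 22 + 38.4345/60 = 22.640575
  S ⇒ negate
  Lon: degrees = first 3 digits = 179, minutes = 10.6276; 179 + 10.6276/60 = 179.177127
  W ⇒ negate

1. 54.70133, -178.70715
2. -66.03803, -74.89322
3. -81.29003, -34.05014
4. 20.67454, 87.48893
5. -22.64058, -179.17713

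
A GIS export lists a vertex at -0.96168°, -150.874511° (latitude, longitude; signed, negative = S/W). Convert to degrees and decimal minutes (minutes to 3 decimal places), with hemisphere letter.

Latitude is negative → S; |value| = 0.961680
φ: minutes = (0.961680 − 0) × 60 = 57.70080
Longitude is negative → W; |value| = 150.874511
Lon: minutes = (150.874511 − 150) × 60 = 52.47066

0° 57.701′ S, 150° 52.471′ W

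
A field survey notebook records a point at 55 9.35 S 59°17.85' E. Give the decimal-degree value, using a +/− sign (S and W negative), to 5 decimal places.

-55.15583, 59.29750

Lat: 55 + 9.35/60 = 55.155833
S ⇒ negate
λ: 59 + 17.85/60 = 59.297500
E ⇒ keep positive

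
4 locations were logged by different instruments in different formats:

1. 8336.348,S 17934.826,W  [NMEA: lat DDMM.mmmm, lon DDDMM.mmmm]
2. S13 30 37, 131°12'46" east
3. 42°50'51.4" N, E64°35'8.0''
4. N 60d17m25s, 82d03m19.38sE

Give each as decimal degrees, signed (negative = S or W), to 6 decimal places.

Point 1:
  Latitude: degrees = first 2 digits = 83, minutes = 36.348; 83 + 36.348/60 = 83.6058000
  S → negative
  λ: degrees = first 3 digits = 179, minutes = 34.826; 179 + 34.826/60 = 179.5804333
  W → negative
Point 2:
  φ: 30′ + 37″ = 30.61667′; 13 + 30.61667/60 = 13.5102778
  hemisphere S, so the sign is −
  Lon: 131 + 12/60 + 46/3600 = 131.2127778
  E ⇒ keep positive
Point 3:
  φ: 42° + 50/60 + 51.4/3600 = 42 + 0.833333 + 0.014278 = 42.8476111
  N ⇒ keep positive
  Longitude: 35′ + 8″ = 35.13333′; 64 + 35.13333/60 = 64.5855556
  E ⇒ keep positive
Point 4:
  φ: 60° + 17/60 + 25/3600 = 60 + 0.283333 + 0.006944 = 60.2902778
  N ⇒ keep positive
  Lon: 3′ + 19.38″ = 3.32300′; 82 + 3.32300/60 = 82.0553833
  E ⇒ keep positive

1. -83.605800, -179.580433
2. -13.510278, 131.212778
3. 42.847611, 64.585556
4. 60.290278, 82.055383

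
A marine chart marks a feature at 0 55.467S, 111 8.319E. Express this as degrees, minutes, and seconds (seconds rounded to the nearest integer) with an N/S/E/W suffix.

φ: 55.46700′ → 55′ and 0.46700 × 60 = 28.02″
Lon: 8.31900′ → 8′ and 0.31900 × 60 = 19.14″

0°55′28″ S, 111°08′19″ E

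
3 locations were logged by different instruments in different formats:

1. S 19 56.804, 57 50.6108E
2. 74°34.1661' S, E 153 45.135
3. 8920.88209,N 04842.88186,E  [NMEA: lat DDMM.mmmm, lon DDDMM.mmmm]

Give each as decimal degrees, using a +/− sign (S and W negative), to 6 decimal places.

Point 1:
  Latitude: 56.804′ = 0.946733°; total 19.9467333
  S ⇒ negate
  λ: 57 + 50.6108/60 = 57.8435133
  E → positive
Point 2:
  Lat: 74 + 34.1661/60 = 74.5694350
  S → negative
  Longitude: 45.135′ = 0.752250°; total 153.7522500
  E ⇒ keep positive
Point 3:
  Lat: split at 2 digits → 89° and 20.88209′; 89 + 20.88209/60 = 89.3480348
  N → positive
  Longitude: split at 3 digits → 048° and 42.88186′; 48 + 42.88186/60 = 48.7146977
  E ⇒ keep positive

1. -19.946733, 57.843513
2. -74.569435, 153.752250
3. 89.348035, 48.714698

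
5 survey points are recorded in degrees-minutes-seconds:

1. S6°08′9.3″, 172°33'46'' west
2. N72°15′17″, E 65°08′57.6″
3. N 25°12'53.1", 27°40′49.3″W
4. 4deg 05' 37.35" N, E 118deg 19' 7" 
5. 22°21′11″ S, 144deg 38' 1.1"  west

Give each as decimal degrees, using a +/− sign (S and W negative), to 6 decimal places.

Point 1:
  Lat: 6 + 8/60 + 9.3/3600 = 6.1359167
  S → negative
  λ: 172° + 33/60 + 46/3600 = 172 + 0.550000 + 0.012778 = 172.5627778
  hemisphere W, so the sign is −
Point 2:
  φ: 72 + 15/60 + 17/3600 = 72.2547222
  N → positive
  λ: 8′ + 57.6″ = 8.96000′; 65 + 8.96000/60 = 65.1493333
  E → positive
Point 3:
  φ: 25° + 12/60 + 53.1/3600 = 25 + 0.200000 + 0.014750 = 25.2147500
  N → positive
  λ: 40′ + 49.3″ = 40.82167′; 27 + 40.82167/60 = 27.6803611
  W → negative
Point 4:
  Latitude: 4 + 5/60 + 37.35/3600 = 4.0937083
  N ⇒ keep positive
  λ: 19′ + 7″ = 19.11667′; 118 + 19.11667/60 = 118.3186111
  E → positive
Point 5:
  φ: 22 + 21/60 + 11/3600 = 22.3530556
  S ⇒ negate
  Longitude: 144° + 38/60 + 1.1/3600 = 144 + 0.633333 + 0.000306 = 144.6336389
  W → negative

1. -6.135917, -172.562778
2. 72.254722, 65.149333
3. 25.214750, -27.680361
4. 4.093708, 118.318611
5. -22.353056, -144.633639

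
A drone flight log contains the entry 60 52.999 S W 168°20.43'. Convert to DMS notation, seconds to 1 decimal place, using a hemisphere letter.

Latitude: fractional minutes 0.99900 × 60 = 59.940″
Longitude: 20.43000′ → 20′ and 0.43000 × 60 = 25.800″

60°52′59.9″ S, 168°20′25.8″ W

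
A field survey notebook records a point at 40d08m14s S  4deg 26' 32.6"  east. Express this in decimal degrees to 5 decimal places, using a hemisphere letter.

Lat: 40 + 8/60 + 14/3600 = 40.137222
λ: 4 + 26/60 + 32.6/3600 = 4.442389

40.13722° S, 4.44239° E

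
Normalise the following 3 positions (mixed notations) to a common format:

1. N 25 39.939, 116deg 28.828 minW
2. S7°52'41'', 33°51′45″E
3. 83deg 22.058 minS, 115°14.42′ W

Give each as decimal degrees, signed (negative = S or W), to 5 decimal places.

Point 1:
  φ: 39.939′ = 0.665650°; total 25.665650
  N ⇒ keep positive
  Lon: 28.828′ = 0.480467°; total 116.480467
  W → negative
Point 2:
  Latitude: 7° + 52/60 + 41/3600 = 7 + 0.866667 + 0.011389 = 7.878056
  S ⇒ negate
  Longitude: 33 + 51/60 + 45/3600 = 33.862500
  E ⇒ keep positive
Point 3:
  Lat: 83 + 22.058/60 = 83.367633
  hemisphere S, so the sign is −
  Longitude: 14.42′ = 0.240333°; total 115.240333
  W ⇒ negate

1. 25.66565, -116.48047
2. -7.87806, 33.86250
3. -83.36763, -115.24033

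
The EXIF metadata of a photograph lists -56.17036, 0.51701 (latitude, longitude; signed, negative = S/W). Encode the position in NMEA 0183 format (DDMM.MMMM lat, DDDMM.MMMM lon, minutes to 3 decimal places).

5610.222,S / 00031.021,E

Latitude is negative → S; |value| = 56.170360
Lat: fractional part 0.170360 → 10.22160 minutes
Longitude: minutes = (0.517010 − 0) × 60 = 31.02060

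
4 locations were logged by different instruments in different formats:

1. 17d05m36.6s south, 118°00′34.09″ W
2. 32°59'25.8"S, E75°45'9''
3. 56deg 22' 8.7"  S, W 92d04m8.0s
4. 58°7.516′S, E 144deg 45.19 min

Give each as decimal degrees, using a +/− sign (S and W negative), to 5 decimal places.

1. -17.09350, -118.00947
2. -32.99050, 75.75250
3. -56.36908, -92.06889
4. -58.12527, 144.75317

Point 1:
  φ: 17° + 5/60 + 36.6/3600 = 17 + 0.083333 + 0.010167 = 17.093500
  S → negative
  Lon: 0′ + 34.09″ = 0.56817′; 118 + 0.56817/60 = 118.009469
  W ⇒ negate
Point 2:
  Lat: 32 + 59/60 + 25.8/3600 = 32.990500
  hemisphere S, so the sign is −
  λ: 75° + 45/60 + 9/3600 = 75 + 0.750000 + 0.002500 = 75.752500
  E ⇒ keep positive
Point 3:
  φ: 56° + 22/60 + 8.7/3600 = 56 + 0.366667 + 0.002417 = 56.369083
  S → negative
  Longitude: 92° + 4/60 + 8/3600 = 92 + 0.066667 + 0.002222 = 92.068889
  hemisphere W, so the sign is −
Point 4:
  φ: 7.516′ = 0.125267°; total 58.125267
  S ⇒ negate
  Lon: 144 + 45.19/60 = 144.753167
  E ⇒ keep positive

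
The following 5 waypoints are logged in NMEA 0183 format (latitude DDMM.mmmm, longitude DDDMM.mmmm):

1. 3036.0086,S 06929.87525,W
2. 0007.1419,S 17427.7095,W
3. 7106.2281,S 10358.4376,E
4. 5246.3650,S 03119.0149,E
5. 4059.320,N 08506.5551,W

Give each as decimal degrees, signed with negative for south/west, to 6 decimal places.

1. -30.600143, -69.497921
2. -0.119032, -174.461825
3. -71.103802, 103.973960
4. -52.772750, 31.316915
5. 40.988667, -85.109252

Point 1:
  Latitude: split at 2 digits → 30° and 36.0086′; 30 + 36.0086/60 = 30.6001433
  hemisphere S, so the sign is −
  λ: split at 3 digits → 069° and 29.87525′; 69 + 29.87525/60 = 69.4979208
  W → negative
Point 2:
  Lat: degrees = first 2 digits = 0, minutes = 7.1419; 0 + 7.1419/60 = 0.1190317
  hemisphere S, so the sign is −
  λ: degrees = first 3 digits = 174, minutes = 27.7095; 174 + 27.7095/60 = 174.4618250
  hemisphere W, so the sign is −
Point 3:
  Latitude: split at 2 digits → 71° and 6.2281′; 71 + 6.2281/60 = 71.1038017
  hemisphere S, so the sign is −
  λ: degrees = first 3 digits = 103, minutes = 58.4376; 103 + 58.4376/60 = 103.9739600
  E → positive
Point 4:
  φ: degrees = first 2 digits = 52, minutes = 46.365; 52 + 46.365/60 = 52.7727500
  hemisphere S, so the sign is −
  Lon: split at 3 digits → 031° and 19.0149′; 31 + 19.0149/60 = 31.3169150
  E → positive
Point 5:
  Latitude: degrees = first 2 digits = 40, minutes = 59.32; 40 + 59.32/60 = 40.9886667
  N → positive
  Lon: degrees = first 3 digits = 85, minutes = 6.5551; 85 + 6.5551/60 = 85.1092517
  hemisphere W, so the sign is −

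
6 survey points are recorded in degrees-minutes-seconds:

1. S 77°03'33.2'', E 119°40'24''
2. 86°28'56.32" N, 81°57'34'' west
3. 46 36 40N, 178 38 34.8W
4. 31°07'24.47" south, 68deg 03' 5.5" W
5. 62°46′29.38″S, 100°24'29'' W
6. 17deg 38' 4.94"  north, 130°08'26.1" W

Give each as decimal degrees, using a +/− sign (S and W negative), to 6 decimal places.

Point 1:
  Lat: 77 + 3/60 + 33.2/3600 = 77.0592222
  S → negative
  Lon: 119° + 40/60 + 24/3600 = 119 + 0.666667 + 0.006667 = 119.6733333
  E ⇒ keep positive
Point 2:
  Latitude: 28′ + 56.32″ = 28.93867′; 86 + 28.93867/60 = 86.4823111
  N ⇒ keep positive
  Lon: 57′ + 34″ = 57.56667′; 81 + 57.56667/60 = 81.9594444
  hemisphere W, so the sign is −
Point 3:
  φ: 36′ + 40″ = 36.66667′; 46 + 36.66667/60 = 46.6111111
  N ⇒ keep positive
  Longitude: 38′ + 34.8″ = 38.58000′; 178 + 38.58000/60 = 178.6430000
  hemisphere W, so the sign is −
Point 4:
  Lat: 7′ + 24.47″ = 7.40783′; 31 + 7.40783/60 = 31.1234639
  S → negative
  λ: 68° + 3/60 + 5.5/3600 = 68 + 0.050000 + 0.001528 = 68.0515278
  hemisphere W, so the sign is −
Point 5:
  Lat: 62 + 46/60 + 29.38/3600 = 62.7748278
  hemisphere S, so the sign is −
  Lon: 100 + 24/60 + 29/3600 = 100.4080556
  W ⇒ negate
Point 6:
  φ: 38′ + 4.94″ = 38.08233′; 17 + 38.08233/60 = 17.6347056
  N → positive
  Longitude: 130° + 8/60 + 26.1/3600 = 130 + 0.133333 + 0.007250 = 130.1405833
  W → negative

1. -77.059222, 119.673333
2. 86.482311, -81.959444
3. 46.611111, -178.643000
4. -31.123464, -68.051528
5. -62.774828, -100.408056
6. 17.634706, -130.140583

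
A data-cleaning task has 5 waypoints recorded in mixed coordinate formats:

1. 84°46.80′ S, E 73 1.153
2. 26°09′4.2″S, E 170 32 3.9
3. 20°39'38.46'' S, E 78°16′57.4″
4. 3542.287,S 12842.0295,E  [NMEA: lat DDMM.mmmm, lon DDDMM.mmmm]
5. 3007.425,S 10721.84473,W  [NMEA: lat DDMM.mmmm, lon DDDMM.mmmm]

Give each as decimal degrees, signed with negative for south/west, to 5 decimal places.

1. -84.78000, 73.01922
2. -26.15117, 170.53442
3. -20.66068, 78.28261
4. -35.70478, 128.70049
5. -30.12375, -107.36408

Point 1:
  φ: 84 + 46.8/60 = 84.780000
  hemisphere S, so the sign is −
  λ: 73 + 1.153/60 = 73.019217
  E → positive
Point 2:
  φ: 26 + 9/60 + 4.2/3600 = 26.151167
  S → negative
  Lon: 170° + 32/60 + 3.9/3600 = 170 + 0.533333 + 0.001083 = 170.534417
  E ⇒ keep positive
Point 3:
  Latitude: 20 + 39/60 + 38.46/3600 = 20.660683
  S → negative
  Lon: 16′ + 57.4″ = 16.95667′; 78 + 16.95667/60 = 78.282611
  E → positive
Point 4:
  φ: degrees = first 2 digits = 35, minutes = 42.287; 35 + 42.287/60 = 35.704783
  S → negative
  Lon: degrees = first 3 digits = 128, minutes = 42.0295; 128 + 42.0295/60 = 128.700492
  E ⇒ keep positive
Point 5:
  Latitude: split at 2 digits → 30° and 7.425′; 30 + 7.425/60 = 30.123750
  S → negative
  Longitude: split at 3 digits → 107° and 21.84473′; 107 + 21.84473/60 = 107.364079
  hemisphere W, so the sign is −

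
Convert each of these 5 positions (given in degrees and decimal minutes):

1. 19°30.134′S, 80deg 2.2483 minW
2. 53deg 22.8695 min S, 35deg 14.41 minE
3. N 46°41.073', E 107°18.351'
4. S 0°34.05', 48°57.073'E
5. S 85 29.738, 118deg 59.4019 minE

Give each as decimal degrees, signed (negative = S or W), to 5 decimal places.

1. -19.50223, -80.03747
2. -53.38116, 35.24017
3. 46.68455, 107.30585
4. -0.56750, 48.95122
5. -85.49563, 118.99003

Point 1:
  Lat: 19 + 30.134/60 = 19.502233
  S ⇒ negate
  λ: 80 + 2.2483/60 = 80.037472
  hemisphere W, so the sign is −
Point 2:
  φ: 53 + 22.8695/60 = 53.381158
  S ⇒ negate
  Lon: 35 + 14.41/60 = 35.240167
  E ⇒ keep positive
Point 3:
  Latitude: 46 + 41.073/60 = 46.684550
  N ⇒ keep positive
  λ: 107 + 18.351/60 = 107.305850
  E → positive
Point 4:
  φ: 34.05′ = 0.567500°; total 0.567500
  S → negative
  Longitude: 48 + 57.073/60 = 48.951217
  E ⇒ keep positive
Point 5:
  Lat: 29.738′ = 0.495633°; total 85.495633
  S → negative
  λ: 118 + 59.4019/60 = 118.990032
  E → positive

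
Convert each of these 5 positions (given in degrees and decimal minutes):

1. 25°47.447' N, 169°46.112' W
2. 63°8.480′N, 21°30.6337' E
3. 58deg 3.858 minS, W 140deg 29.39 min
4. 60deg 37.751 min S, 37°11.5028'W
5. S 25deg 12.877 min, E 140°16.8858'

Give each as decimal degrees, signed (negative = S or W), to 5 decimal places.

1. 25.79078, -169.76853
2. 63.14133, 21.51056
3. -58.06430, -140.48983
4. -60.62918, -37.19171
5. -25.21462, 140.28143

Point 1:
  φ: 47.447′ = 0.790783°; total 25.790783
  N → positive
  Lon: 46.112′ = 0.768533°; total 169.768533
  W → negative
Point 2:
  Latitude: 8.48′ = 0.141333°; total 63.141333
  N → positive
  Longitude: 21 + 30.6337/60 = 21.510562
  E ⇒ keep positive
Point 3:
  φ: 58 + 3.858/60 = 58.064300
  S → negative
  Longitude: 29.39′ = 0.489833°; total 140.489833
  W → negative
Point 4:
  Lat: 37.751′ = 0.629183°; total 60.629183
  S ⇒ negate
  λ: 11.5028′ = 0.191713°; total 37.191713
  W → negative
Point 5:
  φ: 25 + 12.877/60 = 25.214617
  S → negative
  λ: 140 + 16.8858/60 = 140.281430
  E ⇒ keep positive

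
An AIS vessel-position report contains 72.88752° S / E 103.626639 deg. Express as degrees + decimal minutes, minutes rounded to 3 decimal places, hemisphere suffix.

72° 53.251′ S, 103° 37.598′ E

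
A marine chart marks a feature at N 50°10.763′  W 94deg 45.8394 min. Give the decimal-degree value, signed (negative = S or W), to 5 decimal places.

φ: 50 + 10.763/60 = 50.179383
N ⇒ keep positive
Lon: 45.8394′ = 0.763990°; total 94.763990
hemisphere W, so the sign is −

50.17938, -94.76399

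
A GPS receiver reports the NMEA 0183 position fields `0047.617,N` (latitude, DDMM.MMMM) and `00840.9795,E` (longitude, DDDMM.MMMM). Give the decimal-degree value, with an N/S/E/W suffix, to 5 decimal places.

0.79362° N, 8.68299° E

Lat: split at 2 digits → 00° and 47.617′; 0 + 47.617/60 = 0.793617
λ: split at 3 digits → 008° and 40.9795′; 8 + 40.9795/60 = 8.682992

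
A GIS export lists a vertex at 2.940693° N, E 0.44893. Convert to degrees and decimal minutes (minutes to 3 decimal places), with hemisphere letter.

2° 56.442′ N, 0° 26.936′ E

Latitude: 2° + 0.940693 × 60 = 2° 56.44158′
λ: minutes = (0.448930 − 0) × 60 = 26.93580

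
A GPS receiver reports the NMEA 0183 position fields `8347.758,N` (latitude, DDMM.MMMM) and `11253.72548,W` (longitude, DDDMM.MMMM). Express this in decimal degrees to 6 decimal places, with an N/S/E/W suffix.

83.795967° N, 112.895425° W

φ: split at 2 digits → 83° and 47.758′; 83 + 47.758/60 = 83.7959667
Lon: split at 3 digits → 112° and 53.72548′; 112 + 53.72548/60 = 112.8954247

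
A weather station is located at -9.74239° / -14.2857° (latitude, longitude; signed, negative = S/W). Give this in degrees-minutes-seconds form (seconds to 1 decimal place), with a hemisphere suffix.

9°44′32.6″ S, 14°17′8.5″ W

Latitude is negative → S; |value| = 9.742390
Lat: 0.742390° → 44.54340′; 0.54340 × 60 = 32.604″
Longitude is negative → W; |value| = 14.285700
Lon: whole degrees 14; 17.14200′ → 17′ and 8.520″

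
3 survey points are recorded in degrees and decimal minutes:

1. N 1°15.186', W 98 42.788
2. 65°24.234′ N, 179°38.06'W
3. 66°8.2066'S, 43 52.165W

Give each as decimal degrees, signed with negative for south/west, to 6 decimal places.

Point 1:
  Lat: 1 + 15.186/60 = 1.2531000
  N ⇒ keep positive
  Lon: 98 + 42.788/60 = 98.7131333
  hemisphere W, so the sign is −
Point 2:
  Lat: 24.234′ = 0.403900°; total 65.4039000
  N ⇒ keep positive
  Longitude: 179 + 38.06/60 = 179.6343333
  hemisphere W, so the sign is −
Point 3:
  φ: 8.2066′ = 0.136777°; total 66.1367767
  hemisphere S, so the sign is −
  Lon: 52.165′ = 0.869417°; total 43.8694167
  hemisphere W, so the sign is −

1. 1.253100, -98.713133
2. 65.403900, -179.634333
3. -66.136777, -43.869417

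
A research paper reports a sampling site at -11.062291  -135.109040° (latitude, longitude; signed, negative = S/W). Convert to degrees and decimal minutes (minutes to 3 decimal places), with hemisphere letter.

11° 3.737′ S, 135° 6.542′ W

Latitude is negative → S; |value| = 11.062291
Lat: minutes = (11.062291 − 11) × 60 = 3.73746
Longitude is negative → W; |value| = 135.109040
λ: fractional part 0.109040 → 6.54240 minutes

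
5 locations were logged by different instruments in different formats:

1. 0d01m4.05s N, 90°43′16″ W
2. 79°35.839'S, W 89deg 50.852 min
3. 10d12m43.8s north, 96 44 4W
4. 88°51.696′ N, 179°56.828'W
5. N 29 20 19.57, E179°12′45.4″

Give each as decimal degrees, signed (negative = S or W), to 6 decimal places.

1. 0.017792, -90.721111
2. -79.597317, -89.847533
3. 10.212167, -96.734444
4. 88.861600, -179.947133
5. 29.338769, 179.212611

Point 1:
  Lat: 1′ + 4.05″ = 1.06750′; 0 + 1.06750/60 = 0.0177917
  N ⇒ keep positive
  Longitude: 43′ + 16″ = 43.26667′; 90 + 43.26667/60 = 90.7211111
  hemisphere W, so the sign is −
Point 2:
  φ: 35.839′ = 0.597317°; total 79.5973167
  S → negative
  Longitude: 50.852′ = 0.847533°; total 89.8475333
  W → negative
Point 3:
  φ: 10° + 12/60 + 43.8/3600 = 10 + 0.200000 + 0.012167 = 10.2121667
  N ⇒ keep positive
  Longitude: 44′ + 4″ = 44.06667′; 96 + 44.06667/60 = 96.7344444
  hemisphere W, so the sign is −
Point 4:
  Lat: 51.696′ = 0.861600°; total 88.8616000
  N ⇒ keep positive
  Longitude: 56.828′ = 0.947133°; total 179.9471333
  W ⇒ negate
Point 5:
  Latitude: 29 + 20/60 + 19.57/3600 = 29.3387694
  N → positive
  Lon: 179° + 12/60 + 45.4/3600 = 179 + 0.200000 + 0.012611 = 179.2126111
  E → positive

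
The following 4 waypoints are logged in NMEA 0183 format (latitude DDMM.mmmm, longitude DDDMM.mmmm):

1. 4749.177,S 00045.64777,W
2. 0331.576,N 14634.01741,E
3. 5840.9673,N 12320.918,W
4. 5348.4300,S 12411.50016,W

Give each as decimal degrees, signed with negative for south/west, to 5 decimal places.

Point 1:
  Latitude: degrees = first 2 digits = 47, minutes = 49.177; 47 + 49.177/60 = 47.819617
  hemisphere S, so the sign is −
  λ: degrees = first 3 digits = 0, minutes = 45.64777; 0 + 45.64777/60 = 0.760796
  hemisphere W, so the sign is −
Point 2:
  φ: degrees = first 2 digits = 3, minutes = 31.576; 3 + 31.576/60 = 3.526267
  N ⇒ keep positive
  λ: split at 3 digits → 146° and 34.01741′; 146 + 34.01741/60 = 146.566957
  E ⇒ keep positive
Point 3:
  Latitude: split at 2 digits → 58° and 40.9673′; 58 + 40.9673/60 = 58.682788
  N ⇒ keep positive
  Longitude: split at 3 digits → 123° and 20.918′; 123 + 20.918/60 = 123.348633
  W → negative
Point 4:
  φ: split at 2 digits → 53° and 48.43′; 53 + 48.43/60 = 53.807167
  S ⇒ negate
  Lon: split at 3 digits → 124° and 11.50016′; 124 + 11.50016/60 = 124.191669
  hemisphere W, so the sign is −

1. -47.81962, -0.76080
2. 3.52627, 146.56696
3. 58.68279, -123.34863
4. -53.80717, -124.19167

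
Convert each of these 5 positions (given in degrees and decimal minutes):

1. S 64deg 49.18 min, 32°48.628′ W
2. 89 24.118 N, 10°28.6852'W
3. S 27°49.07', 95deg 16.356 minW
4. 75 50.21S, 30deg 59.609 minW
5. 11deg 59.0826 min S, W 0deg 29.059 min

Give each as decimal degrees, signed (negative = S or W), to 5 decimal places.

1. -64.81967, -32.81047
2. 89.40197, -10.47809
3. -27.81783, -95.27260
4. -75.83683, -30.99348
5. -11.98471, -0.48432

Point 1:
  Lat: 64 + 49.18/60 = 64.819667
  S → negative
  Longitude: 48.628′ = 0.810467°; total 32.810467
  W → negative
Point 2:
  φ: 24.118′ = 0.401967°; total 89.401967
  N → positive
  λ: 10 + 28.6852/60 = 10.478087
  W → negative
Point 3:
  Lat: 49.07′ = 0.817833°; total 27.817833
  hemisphere S, so the sign is −
  Lon: 95 + 16.356/60 = 95.272600
  W → negative
Point 4:
  Latitude: 50.21′ = 0.836833°; total 75.836833
  S ⇒ negate
  Lon: 59.609′ = 0.993483°; total 30.993483
  hemisphere W, so the sign is −
Point 5:
  Lat: 11 + 59.0826/60 = 11.984710
  S → negative
  Longitude: 29.059′ = 0.484317°; total 0.484317
  W → negative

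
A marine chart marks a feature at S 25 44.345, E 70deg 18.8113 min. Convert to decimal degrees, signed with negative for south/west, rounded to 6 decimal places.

φ: 44.345′ = 0.739083°; total 25.7390833
hemisphere S, so the sign is −
Longitude: 18.8113′ = 0.313522°; total 70.3135217
E → positive

-25.739083, 70.313522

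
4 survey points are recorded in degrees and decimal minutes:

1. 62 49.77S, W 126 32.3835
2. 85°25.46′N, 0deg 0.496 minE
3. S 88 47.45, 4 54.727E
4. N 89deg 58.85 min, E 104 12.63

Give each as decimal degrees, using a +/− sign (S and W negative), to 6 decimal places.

1. -62.829500, -126.539725
2. 85.424333, 0.008267
3. -88.790833, 4.912117
4. 89.980833, 104.210500

Point 1:
  Latitude: 49.77′ = 0.829500°; total 62.8295000
  S → negative
  Longitude: 126 + 32.3835/60 = 126.5397250
  W ⇒ negate
Point 2:
  φ: 25.46′ = 0.424333°; total 85.4243333
  N ⇒ keep positive
  λ: 0 + 0.496/60 = 0.0082667
  E → positive
Point 3:
  Latitude: 47.45′ = 0.790833°; total 88.7908333
  hemisphere S, so the sign is −
  λ: 54.727′ = 0.912117°; total 4.9121167
  E ⇒ keep positive
Point 4:
  Latitude: 58.85′ = 0.980833°; total 89.9808333
  N → positive
  Longitude: 104 + 12.63/60 = 104.2105000
  E → positive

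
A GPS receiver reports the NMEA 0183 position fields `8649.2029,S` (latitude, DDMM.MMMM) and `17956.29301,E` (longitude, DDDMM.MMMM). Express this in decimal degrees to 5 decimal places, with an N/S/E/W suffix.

Latitude: split at 2 digits → 86° and 49.2029′; 86 + 49.2029/60 = 86.820048
λ: split at 3 digits → 179° and 56.29301′; 179 + 56.29301/60 = 179.938217

86.82005° S, 179.93822° E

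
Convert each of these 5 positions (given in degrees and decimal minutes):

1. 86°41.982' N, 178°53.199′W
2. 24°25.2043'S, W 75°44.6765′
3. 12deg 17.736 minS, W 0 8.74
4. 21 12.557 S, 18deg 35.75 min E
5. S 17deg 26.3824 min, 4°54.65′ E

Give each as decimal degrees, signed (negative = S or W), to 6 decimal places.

1. 86.699700, -178.886650
2. -24.420072, -75.744608
3. -12.295600, -0.145667
4. -21.209283, 18.595833
5. -17.439707, 4.910833

Point 1:
  Latitude: 86 + 41.982/60 = 86.6997000
  N → positive
  Longitude: 53.199′ = 0.886650°; total 178.8866500
  hemisphere W, so the sign is −
Point 2:
  Latitude: 25.2043′ = 0.420072°; total 24.4200717
  hemisphere S, so the sign is −
  Lon: 44.6765′ = 0.744608°; total 75.7446083
  hemisphere W, so the sign is −
Point 3:
  Latitude: 12 + 17.736/60 = 12.2956000
  S ⇒ negate
  λ: 0 + 8.74/60 = 0.1456667
  hemisphere W, so the sign is −
Point 4:
  Latitude: 12.557′ = 0.209283°; total 21.2092833
  S → negative
  λ: 35.75′ = 0.595833°; total 18.5958333
  E ⇒ keep positive
Point 5:
  Lat: 17 + 26.3824/60 = 17.4397067
  hemisphere S, so the sign is −
  Lon: 4 + 54.65/60 = 4.9108333
  E ⇒ keep positive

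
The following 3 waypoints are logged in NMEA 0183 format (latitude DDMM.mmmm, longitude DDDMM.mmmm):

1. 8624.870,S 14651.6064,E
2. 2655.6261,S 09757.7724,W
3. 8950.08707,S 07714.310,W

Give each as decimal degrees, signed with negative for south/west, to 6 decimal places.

1. -86.414500, 146.860107
2. -26.927102, -97.962873
3. -89.834785, -77.238500

Point 1:
  Latitude: split at 2 digits → 86° and 24.87′; 86 + 24.87/60 = 86.4145000
  hemisphere S, so the sign is −
  λ: degrees = first 3 digits = 146, minutes = 51.6064; 146 + 51.6064/60 = 146.8601067
  E ⇒ keep positive
Point 2:
  φ: degrees = first 2 digits = 26, minutes = 55.6261; 26 + 55.6261/60 = 26.9271017
  S ⇒ negate
  Longitude: degrees = first 3 digits = 97, minutes = 57.7724; 97 + 57.7724/60 = 97.9628733
  hemisphere W, so the sign is −
Point 3:
  Lat: split at 2 digits → 89° and 50.08707′; 89 + 50.08707/60 = 89.8347845
  S → negative
  Longitude: split at 3 digits → 077° and 14.31′; 77 + 14.31/60 = 77.2385000
  W ⇒ negate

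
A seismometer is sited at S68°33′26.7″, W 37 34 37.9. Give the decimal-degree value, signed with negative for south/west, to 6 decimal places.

Latitude: 33′ + 26.7″ = 33.44500′; 68 + 33.44500/60 = 68.5574167
hemisphere S, so the sign is −
Lon: 37 + 34/60 + 37.9/3600 = 37.5771944
W → negative

-68.557417, -37.577194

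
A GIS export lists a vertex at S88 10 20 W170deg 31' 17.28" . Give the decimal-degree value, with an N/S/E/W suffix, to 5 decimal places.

88.17222° S, 170.52147° W

Latitude: 88 + 10/60 + 20/3600 = 88.172222
Longitude: 170° + 31/60 + 17.28/3600 = 170 + 0.516667 + 0.004800 = 170.521467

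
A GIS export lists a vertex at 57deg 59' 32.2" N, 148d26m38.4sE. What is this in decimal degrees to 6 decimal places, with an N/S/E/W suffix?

57.992278° N, 148.444000° E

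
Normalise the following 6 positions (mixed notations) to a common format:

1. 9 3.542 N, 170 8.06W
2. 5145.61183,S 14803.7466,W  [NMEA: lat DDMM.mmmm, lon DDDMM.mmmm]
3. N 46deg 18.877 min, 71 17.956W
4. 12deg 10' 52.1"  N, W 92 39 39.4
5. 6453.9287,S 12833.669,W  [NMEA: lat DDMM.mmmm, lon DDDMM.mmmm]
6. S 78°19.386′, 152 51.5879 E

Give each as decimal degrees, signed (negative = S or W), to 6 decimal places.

Point 1:
  φ: 3.542′ = 0.059033°; total 9.0590333
  N → positive
  Longitude: 8.06′ = 0.134333°; total 170.1343333
  W ⇒ negate
Point 2:
  Latitude: degrees = first 2 digits = 51, minutes = 45.61183; 51 + 45.61183/60 = 51.7601972
  S → negative
  Lon: degrees = first 3 digits = 148, minutes = 3.7466; 148 + 3.7466/60 = 148.0624433
  W → negative
Point 3:
  Lat: 18.877′ = 0.314617°; total 46.3146167
  N → positive
  λ: 71 + 17.956/60 = 71.2992667
  W → negative
Point 4:
  Lat: 12 + 10/60 + 52.1/3600 = 12.1811389
  N ⇒ keep positive
  λ: 92 + 39/60 + 39.4/3600 = 92.6609444
  W ⇒ negate
Point 5:
  Latitude: split at 2 digits → 64° and 53.9287′; 64 + 53.9287/60 = 64.8988117
  S ⇒ negate
  Lon: split at 3 digits → 128° and 33.669′; 128 + 33.669/60 = 128.5611500
  W → negative
Point 6:
  φ: 19.386′ = 0.323100°; total 78.3231000
  S → negative
  Longitude: 152 + 51.5879/60 = 152.8597983
  E → positive

1. 9.059033, -170.134333
2. -51.760197, -148.062443
3. 46.314617, -71.299267
4. 12.181139, -92.660944
5. -64.898812, -128.561150
6. -78.323100, 152.859798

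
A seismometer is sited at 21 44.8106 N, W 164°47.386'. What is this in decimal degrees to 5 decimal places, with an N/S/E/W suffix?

21.74684° N, 164.78977° W

Latitude: 21 + 44.8106/60 = 21.746843
Longitude: 164 + 47.386/60 = 164.789767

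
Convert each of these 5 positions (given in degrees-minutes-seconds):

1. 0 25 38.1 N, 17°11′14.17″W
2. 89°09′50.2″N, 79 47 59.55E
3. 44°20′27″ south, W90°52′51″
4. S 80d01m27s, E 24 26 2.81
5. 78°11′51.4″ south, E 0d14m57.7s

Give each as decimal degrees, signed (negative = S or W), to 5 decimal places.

1. 0.42725, -17.18727
2. 89.16394, 79.79988
3. -44.34083, -90.88083
4. -80.02417, 24.43411
5. -78.19761, 0.24936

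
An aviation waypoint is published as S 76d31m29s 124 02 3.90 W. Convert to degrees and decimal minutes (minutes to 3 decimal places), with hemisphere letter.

76° 31.483′ S, 124° 2.065′ W

φ: 31 + 29/60 = 31.48333′
Longitude: seconds/60 = 0.06500; minutes = 2 + 0.06500 = 2.06500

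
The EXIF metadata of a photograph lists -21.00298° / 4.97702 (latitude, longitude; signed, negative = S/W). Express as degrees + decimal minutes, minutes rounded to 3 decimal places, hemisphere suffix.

Latitude is negative → S; |value| = 21.002980
Latitude: fractional part 0.002980 → 0.17880 minutes
Lon: 4° + 0.977020 × 60 = 4° 58.62120′

21° 0.179′ S, 4° 58.621′ E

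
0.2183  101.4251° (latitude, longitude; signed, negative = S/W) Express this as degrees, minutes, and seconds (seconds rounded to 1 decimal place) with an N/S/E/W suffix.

Lat: whole degrees 0; 13.09800′ → 13′ and 5.880″
Lon: whole degrees 101; 25.50600′ → 25′ and 30.360″

0°13′5.9″ N, 101°25′30.4″ E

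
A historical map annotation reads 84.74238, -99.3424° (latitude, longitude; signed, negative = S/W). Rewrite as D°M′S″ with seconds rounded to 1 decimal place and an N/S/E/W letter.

Latitude: 0.742380 × 60 = 44.54280′ → 44′, remainder × 60 = 32.568″
Longitude is negative → W; |value| = 99.342400
Lon: whole degrees 99; 20.54400′ → 20′ and 32.640″

84°44′32.6″ N, 99°20′32.6″ W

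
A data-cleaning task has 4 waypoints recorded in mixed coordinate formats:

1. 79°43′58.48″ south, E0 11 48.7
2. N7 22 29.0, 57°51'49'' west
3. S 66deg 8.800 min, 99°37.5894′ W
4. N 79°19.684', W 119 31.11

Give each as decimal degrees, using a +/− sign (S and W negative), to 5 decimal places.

1. -79.73291, 0.19686
2. 7.37472, -57.86361
3. -66.14667, -99.62649
4. 79.32807, -119.51850

Point 1:
  Lat: 79 + 43/60 + 58.48/3600 = 79.732911
  hemisphere S, so the sign is −
  Longitude: 0° + 11/60 + 48.7/3600 = 0 + 0.183333 + 0.013528 = 0.196861
  E → positive
Point 2:
  φ: 7 + 22/60 + 29/3600 = 7.374722
  N → positive
  Lon: 57 + 51/60 + 49/3600 = 57.863611
  hemisphere W, so the sign is −
Point 3:
  Latitude: 66 + 8.8/60 = 66.146667
  S → negative
  Lon: 99 + 37.5894/60 = 99.626490
  W ⇒ negate
Point 4:
  φ: 19.684′ = 0.328067°; total 79.328067
  N ⇒ keep positive
  λ: 31.11′ = 0.518500°; total 119.518500
  W ⇒ negate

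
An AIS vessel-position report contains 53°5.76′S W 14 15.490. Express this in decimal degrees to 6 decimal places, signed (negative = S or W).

-53.096000, -14.258167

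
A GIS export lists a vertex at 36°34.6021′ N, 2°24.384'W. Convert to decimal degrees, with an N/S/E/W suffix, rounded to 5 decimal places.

φ: 36 + 34.6021/60 = 36.576702
Lon: 24.384′ = 0.406400°; total 2.406400

36.57670° N, 2.40640° W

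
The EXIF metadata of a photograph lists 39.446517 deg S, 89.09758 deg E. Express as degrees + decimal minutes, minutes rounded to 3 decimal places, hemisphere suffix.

39° 26.791′ S, 89° 5.855′ E

Lat: minutes = (39.446517 − 39) × 60 = 26.79102
Longitude: minutes = (89.097580 − 89) × 60 = 5.85480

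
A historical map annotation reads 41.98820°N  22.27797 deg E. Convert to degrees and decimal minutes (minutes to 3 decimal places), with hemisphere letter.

Latitude: minutes = (41.988200 − 41) × 60 = 59.29200
Lon: fractional part 0.277970 → 16.67820 minutes

41° 59.292′ N, 22° 16.678′ E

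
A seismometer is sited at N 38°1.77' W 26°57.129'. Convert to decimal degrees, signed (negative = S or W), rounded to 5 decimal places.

φ: 1.77′ = 0.029500°; total 38.029500
N → positive
Longitude: 57.129′ = 0.952150°; total 26.952150
W → negative

38.02950, -26.95215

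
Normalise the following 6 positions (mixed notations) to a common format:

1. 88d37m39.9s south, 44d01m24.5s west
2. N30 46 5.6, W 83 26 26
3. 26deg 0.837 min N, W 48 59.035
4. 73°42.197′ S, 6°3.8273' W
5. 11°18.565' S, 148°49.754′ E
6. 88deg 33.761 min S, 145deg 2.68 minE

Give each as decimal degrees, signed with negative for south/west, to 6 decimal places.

1. -88.627750, -44.023472
2. 30.768222, -83.440556
3. 26.013950, -48.983917
4. -73.703283, -6.063788
5. -11.309417, 148.829233
6. -88.562683, 145.044667

Point 1:
  Lat: 37′ + 39.9″ = 37.66500′; 88 + 37.66500/60 = 88.6277500
  S → negative
  Longitude: 44 + 1/60 + 24.5/3600 = 44.0234722
  W → negative
Point 2:
  Latitude: 30° + 46/60 + 5.6/3600 = 30 + 0.766667 + 0.001556 = 30.7682222
  N ⇒ keep positive
  Longitude: 26′ + 26″ = 26.43333′; 83 + 26.43333/60 = 83.4405556
  hemisphere W, so the sign is −
Point 3:
  φ: 0.837′ = 0.013950°; total 26.0139500
  N → positive
  Longitude: 48 + 59.035/60 = 48.9839167
  W ⇒ negate
Point 4:
  Latitude: 42.197′ = 0.703283°; total 73.7032833
  hemisphere S, so the sign is −
  Lon: 6 + 3.8273/60 = 6.0637883
  W ⇒ negate
Point 5:
  Lat: 11 + 18.565/60 = 11.3094167
  S → negative
  λ: 148 + 49.754/60 = 148.8292333
  E ⇒ keep positive
Point 6:
  Lat: 33.761′ = 0.562683°; total 88.5626833
  S ⇒ negate
  Lon: 145 + 2.68/60 = 145.0446667
  E ⇒ keep positive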